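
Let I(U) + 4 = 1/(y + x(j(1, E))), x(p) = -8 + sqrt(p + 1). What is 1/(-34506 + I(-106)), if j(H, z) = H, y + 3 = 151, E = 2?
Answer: -676326840/23340034417001 + sqrt(2)/23340034417001 ≈ -2.8977e-5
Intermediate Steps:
y = 148 (y = -3 + 151 = 148)
x(p) = -8 + sqrt(1 + p)
I(U) = -4 + 1/(140 + sqrt(2)) (I(U) = -4 + 1/(148 + (-8 + sqrt(1 + 1))) = -4 + 1/(148 + (-8 + sqrt(2))) = -4 + 1/(140 + sqrt(2)))
1/(-34506 + I(-106)) = 1/(-34506 + (-39126/9799 - sqrt(2)/19598)) = 1/(-338163420/9799 - sqrt(2)/19598)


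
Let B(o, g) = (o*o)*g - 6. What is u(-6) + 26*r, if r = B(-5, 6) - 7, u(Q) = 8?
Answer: 3570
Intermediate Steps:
B(o, g) = -6 + g*o**2 (B(o, g) = o**2*g - 6 = g*o**2 - 6 = -6 + g*o**2)
r = 137 (r = (-6 + 6*(-5)**2) - 7 = (-6 + 6*25) - 7 = (-6 + 150) - 7 = 144 - 7 = 137)
u(-6) + 26*r = 8 + 26*137 = 8 + 3562 = 3570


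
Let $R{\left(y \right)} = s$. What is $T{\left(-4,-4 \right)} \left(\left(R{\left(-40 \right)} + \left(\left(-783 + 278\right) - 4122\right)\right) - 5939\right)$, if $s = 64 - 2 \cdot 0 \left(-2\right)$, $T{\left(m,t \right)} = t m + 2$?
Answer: $-189036$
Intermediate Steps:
$T{\left(m,t \right)} = 2 + m t$ ($T{\left(m,t \right)} = m t + 2 = 2 + m t$)
$s = 64$ ($s = 64 - 0 \left(-2\right) = 64 - 0 = 64 + 0 = 64$)
$R{\left(y \right)} = 64$
$T{\left(-4,-4 \right)} \left(\left(R{\left(-40 \right)} + \left(\left(-783 + 278\right) - 4122\right)\right) - 5939\right) = \left(2 - -16\right) \left(\left(64 + \left(\left(-783 + 278\right) - 4122\right)\right) - 5939\right) = \left(2 + 16\right) \left(\left(64 - 4627\right) - 5939\right) = 18 \left(\left(64 - 4627\right) - 5939\right) = 18 \left(-4563 - 5939\right) = 18 \left(-10502\right) = -189036$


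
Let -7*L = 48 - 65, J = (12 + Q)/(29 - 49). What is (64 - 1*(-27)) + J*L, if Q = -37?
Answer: 2633/28 ≈ 94.036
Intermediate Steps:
J = 5/4 (J = (12 - 37)/(29 - 49) = -25/(-20) = -25*(-1/20) = 5/4 ≈ 1.2500)
L = 17/7 (L = -(48 - 65)/7 = -1/7*(-17) = 17/7 ≈ 2.4286)
(64 - 1*(-27)) + J*L = (64 - 1*(-27)) + (5/4)*(17/7) = (64 + 27) + 85/28 = 91 + 85/28 = 2633/28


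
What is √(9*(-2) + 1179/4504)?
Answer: 3*I*√9995502/2252 ≈ 4.2117*I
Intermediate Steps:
√(9*(-2) + 1179/4504) = √(-18 + 1179*(1/4504)) = √(-18 + 1179/4504) = √(-79893/4504) = 3*I*√9995502/2252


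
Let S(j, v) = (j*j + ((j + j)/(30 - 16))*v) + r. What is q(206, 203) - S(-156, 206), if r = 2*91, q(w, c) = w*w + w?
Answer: 159004/7 ≈ 22715.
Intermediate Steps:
q(w, c) = w + w**2 (q(w, c) = w**2 + w = w + w**2)
r = 182
S(j, v) = 182 + j**2 + j*v/7 (S(j, v) = (j*j + ((j + j)/(30 - 16))*v) + 182 = (j**2 + ((2*j)/14)*v) + 182 = (j**2 + ((2*j)*(1/14))*v) + 182 = (j**2 + (j/7)*v) + 182 = (j**2 + j*v/7) + 182 = 182 + j**2 + j*v/7)
q(206, 203) - S(-156, 206) = 206*(1 + 206) - (182 + (-156)**2 + (1/7)*(-156)*206) = 206*207 - (182 + 24336 - 32136/7) = 42642 - 1*139490/7 = 42642 - 139490/7 = 159004/7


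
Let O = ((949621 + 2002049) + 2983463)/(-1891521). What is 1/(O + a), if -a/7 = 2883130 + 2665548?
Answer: -1891521/73468092649799 ≈ -2.5746e-8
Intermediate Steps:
O = -5935133/1891521 (O = (2951670 + 2983463)*(-1/1891521) = 5935133*(-1/1891521) = -5935133/1891521 ≈ -3.1378)
a = -38840746 (a = -7*(2883130 + 2665548) = -7*5548678 = -38840746)
1/(O + a) = 1/(-5935133/1891521 - 38840746) = 1/(-73468092649799/1891521) = -1891521/73468092649799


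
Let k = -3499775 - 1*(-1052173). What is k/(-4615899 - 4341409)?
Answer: 1223801/4478654 ≈ 0.27325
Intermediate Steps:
k = -2447602 (k = -3499775 + 1052173 = -2447602)
k/(-4615899 - 4341409) = -2447602/(-4615899 - 4341409) = -2447602/(-8957308) = -2447602*(-1/8957308) = 1223801/4478654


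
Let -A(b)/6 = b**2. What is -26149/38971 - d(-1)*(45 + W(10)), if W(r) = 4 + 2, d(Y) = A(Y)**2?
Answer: -71576905/38971 ≈ -1836.7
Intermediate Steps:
A(b) = -6*b**2
d(Y) = 36*Y**4 (d(Y) = (-6*Y**2)**2 = 36*Y**4)
W(r) = 6
-26149/38971 - d(-1)*(45 + W(10)) = -26149/38971 - 36*(-1)**4*(45 + 6) = -26149*1/38971 - 36*1*51 = -26149/38971 - 36*51 = -26149/38971 - 1*1836 = -26149/38971 - 1836 = -71576905/38971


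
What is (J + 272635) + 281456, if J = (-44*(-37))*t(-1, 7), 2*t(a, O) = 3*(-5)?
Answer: 541881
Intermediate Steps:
t(a, O) = -15/2 (t(a, O) = (3*(-5))/2 = (1/2)*(-15) = -15/2)
J = -12210 (J = -44*(-37)*(-15/2) = 1628*(-15/2) = -12210)
(J + 272635) + 281456 = (-12210 + 272635) + 281456 = 260425 + 281456 = 541881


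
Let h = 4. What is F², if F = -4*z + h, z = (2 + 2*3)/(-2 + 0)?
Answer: 400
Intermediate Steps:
z = -4 (z = (2 + 6)/(-2) = 8*(-½) = -4)
F = 20 (F = -4*(-4) + 4 = 16 + 4 = 20)
F² = 20² = 400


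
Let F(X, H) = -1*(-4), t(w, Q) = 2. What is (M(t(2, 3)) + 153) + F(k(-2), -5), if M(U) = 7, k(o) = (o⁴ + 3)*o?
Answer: 164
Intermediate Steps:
k(o) = o*(3 + o⁴) (k(o) = (3 + o⁴)*o = o*(3 + o⁴))
F(X, H) = 4
(M(t(2, 3)) + 153) + F(k(-2), -5) = (7 + 153) + 4 = 160 + 4 = 164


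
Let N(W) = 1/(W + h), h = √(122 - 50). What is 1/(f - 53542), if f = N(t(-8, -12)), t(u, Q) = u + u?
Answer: -9851744/527482933921 + 6*√2/527482933921 ≈ -1.8677e-5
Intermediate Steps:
h = 6*√2 (h = √72 = 6*√2 ≈ 8.4853)
t(u, Q) = 2*u
N(W) = 1/(W + 6*√2)
f = 1/(-16 + 6*√2) (f = 1/(2*(-8) + 6*√2) = 1/(-16 + 6*√2) ≈ -0.13307)
1/(f - 53542) = 1/((-2/23 - 3*√2/92) - 53542) = 1/(-1231468/23 - 3*√2/92)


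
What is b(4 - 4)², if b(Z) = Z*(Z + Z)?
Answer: 0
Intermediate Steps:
b(Z) = 2*Z² (b(Z) = Z*(2*Z) = 2*Z²)
b(4 - 4)² = (2*(4 - 4)²)² = (2*0²)² = (2*0)² = 0² = 0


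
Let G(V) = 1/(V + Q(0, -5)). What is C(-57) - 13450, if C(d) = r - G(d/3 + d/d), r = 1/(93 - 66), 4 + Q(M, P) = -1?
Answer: -8352400/621 ≈ -13450.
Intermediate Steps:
Q(M, P) = -5 (Q(M, P) = -4 - 1 = -5)
r = 1/27 ≈ 0.037037
G(V) = 1/(-5 + V) (G(V) = 1/(V - 5) = 1/(-5 + V))
C(d) = 1/27 - 1/(-4 + d/3) (C(d) = 1/27 - 1/(-5 + (d/3 + d/d)) = 1/27 - 1/(-5 + (d*(1/3) + 1)) = 1/27 - 1/(-5 + (d/3 + 1)) = 1/27 - 1/(-5 + (1 + d/3)) = 1/27 - 1/(-4 + d/3))
C(-57) - 13450 = (-93 - 57)/(27*(-12 - 57)) - 13450 = (1/27)*(-150)/(-69) - 13450 = (1/27)*(-1/69)*(-150) - 13450 = 50/621 - 13450 = -8352400/621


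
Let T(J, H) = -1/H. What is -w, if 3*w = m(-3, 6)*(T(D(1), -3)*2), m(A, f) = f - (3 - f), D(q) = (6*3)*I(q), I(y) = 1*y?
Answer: -2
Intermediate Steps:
I(y) = y
D(q) = 18*q (D(q) = (6*3)*q = 18*q)
m(A, f) = -3 + 2*f (m(A, f) = f + (-3 + f) = -3 + 2*f)
w = 2 (w = ((-3 + 2*6)*(-1/(-3)*2))/3 = ((-3 + 12)*(-1*(-⅓)*2))/3 = (9*((⅓)*2))/3 = (9*(⅔))/3 = (⅓)*6 = 2)
-w = -1*2 = -2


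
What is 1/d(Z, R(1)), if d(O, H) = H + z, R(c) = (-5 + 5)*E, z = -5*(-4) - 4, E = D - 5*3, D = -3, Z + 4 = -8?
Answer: 1/16 ≈ 0.062500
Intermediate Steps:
Z = -12 (Z = -4 - 8 = -12)
E = -18 (E = -3 - 5*3 = -3 - 15 = -18)
z = 16 (z = 20 - 4 = 16)
R(c) = 0 (R(c) = (-5 + 5)*(-18) = 0*(-18) = 0)
d(O, H) = 16 + H (d(O, H) = H + 16 = 16 + H)
1/d(Z, R(1)) = 1/(16 + 0) = 1/16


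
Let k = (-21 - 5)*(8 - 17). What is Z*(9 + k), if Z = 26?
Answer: 6318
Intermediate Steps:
k = 234 (k = -26*(-9) = 234)
Z*(9 + k) = 26*(9 + 234) = 26*243 = 6318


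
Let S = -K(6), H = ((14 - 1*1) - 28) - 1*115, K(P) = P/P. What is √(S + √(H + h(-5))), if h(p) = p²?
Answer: √(-1 + I*√105) ≈ 2.1559 + 2.3765*I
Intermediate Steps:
K(P) = 1
H = -130 (H = ((14 - 1) - 28) - 115 = (13 - 28) - 115 = -15 - 115 = -130)
S = -1 (S = -1*1 = -1)
√(S + √(H + h(-5))) = √(-1 + √(-130 + (-5)²)) = √(-1 + √(-130 + 25)) = √(-1 + √(-105)) = √(-1 + I*√105)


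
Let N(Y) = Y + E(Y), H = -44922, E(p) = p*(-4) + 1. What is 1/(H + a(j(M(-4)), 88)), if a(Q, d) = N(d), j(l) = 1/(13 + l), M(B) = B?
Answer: -1/45185 ≈ -2.2131e-5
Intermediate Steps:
E(p) = 1 - 4*p (E(p) = -4*p + 1 = 1 - 4*p)
N(Y) = 1 - 3*Y (N(Y) = Y + (1 - 4*Y) = 1 - 3*Y)
a(Q, d) = 1 - 3*d
1/(H + a(j(M(-4)), 88)) = 1/(-44922 + (1 - 3*88)) = 1/(-44922 + (1 - 264)) = 1/(-44922 - 263) = 1/(-45185) = -1/45185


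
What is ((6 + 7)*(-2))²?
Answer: 676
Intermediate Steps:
((6 + 7)*(-2))² = (13*(-2))² = (-26)² = 676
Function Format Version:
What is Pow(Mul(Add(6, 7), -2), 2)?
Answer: 676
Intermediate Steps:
Pow(Mul(Add(6, 7), -2), 2) = Pow(Mul(13, -2), 2) = Pow(-26, 2) = 676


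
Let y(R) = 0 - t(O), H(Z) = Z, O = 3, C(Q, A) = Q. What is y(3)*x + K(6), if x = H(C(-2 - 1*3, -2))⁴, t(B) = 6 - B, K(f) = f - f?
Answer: -1875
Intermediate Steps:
K(f) = 0
x = 625 (x = (-2 - 1*3)⁴ = (-2 - 3)⁴ = (-5)⁴ = 625)
y(R) = -3 (y(R) = 0 - (6 - 1*3) = 0 - (6 - 3) = 0 - 1*3 = 0 - 3 = -3)
y(3)*x + K(6) = -3*625 + 0 = -1875 + 0 = -1875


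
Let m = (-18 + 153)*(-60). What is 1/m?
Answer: -1/8100 ≈ -0.00012346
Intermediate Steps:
m = -8100 (m = 135*(-60) = -8100)
1/m = 1/(-8100) = -1/8100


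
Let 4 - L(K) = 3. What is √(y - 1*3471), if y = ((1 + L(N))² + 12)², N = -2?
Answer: I*√3215 ≈ 56.701*I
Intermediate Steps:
L(K) = 1 (L(K) = 4 - 1*3 = 4 - 3 = 1)
y = 256 (y = ((1 + 1)² + 12)² = (2² + 12)² = (4 + 12)² = 16² = 256)
√(y - 1*3471) = √(256 - 1*3471) = √(256 - 3471) = √(-3215) = I*√3215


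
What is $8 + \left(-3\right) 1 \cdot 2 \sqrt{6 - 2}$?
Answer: $-4$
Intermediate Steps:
$8 + \left(-3\right) 1 \cdot 2 \sqrt{6 - 2} = 8 + \left(-3\right) 2 \sqrt{4} = 8 - 12 = -4$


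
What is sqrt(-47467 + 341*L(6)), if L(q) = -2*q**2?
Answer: I*sqrt(72019) ≈ 268.36*I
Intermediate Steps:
sqrt(-47467 + 341*L(6)) = sqrt(-47467 + 341*(-2*6**2)) = sqrt(-47467 + 341*(-2*36)) = sqrt(-47467 + 341*(-72)) = sqrt(-47467 - 24552) = sqrt(-72019) = I*sqrt(72019)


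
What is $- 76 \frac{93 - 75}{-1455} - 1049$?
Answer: $- \frac{508309}{485} \approx -1048.1$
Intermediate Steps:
$- 76 \frac{93 - 75}{-1455} - 1049 = - 76 \left(93 - 75\right) \left(- \frac{1}{1455}\right) - 1049 = - 76 \cdot 18 \left(- \frac{1}{1455}\right) - 1049 = \left(-76\right) \left(- \frac{6}{485}\right) - 1049 = \frac{456}{485} - 1049 = - \frac{508309}{485}$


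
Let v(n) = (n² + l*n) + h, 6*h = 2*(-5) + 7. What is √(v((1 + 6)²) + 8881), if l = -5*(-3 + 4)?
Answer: √44146/2 ≈ 105.05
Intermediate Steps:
l = -5 (l = -5*1 = -5)
h = -½ (h = (2*(-5) + 7)/6 = (-10 + 7)/6 = (⅙)*(-3) = -½ ≈ -0.50000)
v(n) = -½ + n² - 5*n (v(n) = (n² - 5*n) - ½ = -½ + n² - 5*n)
√(v((1 + 6)²) + 8881) = √((-½ + ((1 + 6)²)² - 5*(1 + 6)²) + 8881) = √((-½ + (7²)² - 5*7²) + 8881) = √((-½ + 49² - 5*49) + 8881) = √((-½ + 2401 - 245) + 8881) = √(4311/2 + 8881) = √(22073/2) = √44146/2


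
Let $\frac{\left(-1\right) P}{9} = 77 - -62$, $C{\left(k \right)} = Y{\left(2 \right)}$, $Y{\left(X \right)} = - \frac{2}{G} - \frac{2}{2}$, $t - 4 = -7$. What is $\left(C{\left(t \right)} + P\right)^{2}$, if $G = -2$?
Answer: $1565001$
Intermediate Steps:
$t = -3$ ($t = 4 - 7 = -3$)
$Y{\left(X \right)} = 0$ ($Y{\left(X \right)} = - \frac{2}{-2} - \frac{2}{2} = \left(-2\right) \left(- \frac{1}{2}\right) - 1 = 1 - 1 = 0$)
$C{\left(k \right)} = 0$
$P = -1251$ ($P = - 9 \left(77 - -62\right) = - 9 \left(77 + 62\right) = \left(-9\right) 139 = -1251$)
$\left(C{\left(t \right)} + P\right)^{2} = \left(0 - 1251\right)^{2} = \left(-1251\right)^{2} = 1565001$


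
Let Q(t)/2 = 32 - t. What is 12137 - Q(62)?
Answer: 12197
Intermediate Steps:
Q(t) = 64 - 2*t (Q(t) = 2*(32 - t) = 64 - 2*t)
12137 - Q(62) = 12137 - (64 - 2*62) = 12137 - (64 - 124) = 12137 - 1*(-60) = 12137 + 60 = 12197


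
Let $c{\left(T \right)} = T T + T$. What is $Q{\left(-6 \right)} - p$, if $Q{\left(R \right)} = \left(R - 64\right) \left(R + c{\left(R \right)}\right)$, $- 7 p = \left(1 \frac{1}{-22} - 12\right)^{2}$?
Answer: $- \frac{5621615}{3388} \approx -1659.3$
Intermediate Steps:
$c{\left(T \right)} = T + T^{2}$ ($c{\left(T \right)} = T^{2} + T = T + T^{2}$)
$p = - \frac{70225}{3388}$ ($p = - \frac{\left(1 \frac{1}{-22} - 12\right)^{2}}{7} = - \frac{\left(1 \left(- \frac{1}{22}\right) - 12\right)^{2}}{7} = - \frac{\left(- \frac{1}{22} - 12\right)^{2}}{7} = - \frac{\left(- \frac{265}{22}\right)^{2}}{7} = \left(- \frac{1}{7}\right) \frac{70225}{484} = - \frac{70225}{3388} \approx -20.728$)
$Q{\left(R \right)} = \left(-64 + R\right) \left(R + R \left(1 + R\right)\right)$ ($Q{\left(R \right)} = \left(R - 64\right) \left(R + R \left(1 + R\right)\right) = \left(-64 + R\right) \left(R + R \left(1 + R\right)\right)$)
$Q{\left(-6 \right)} - p = - 6 \left(-128 + \left(-6\right)^{2} - -372\right) - - \frac{70225}{3388} = - 6 \left(-128 + 36 + 372\right) + \frac{70225}{3388} = \left(-6\right) 280 + \frac{70225}{3388} = -1680 + \frac{70225}{3388} = - \frac{5621615}{3388}$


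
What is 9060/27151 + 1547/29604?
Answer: 310214837/803778204 ≈ 0.38595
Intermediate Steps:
9060/27151 + 1547/29604 = 310214837/803778204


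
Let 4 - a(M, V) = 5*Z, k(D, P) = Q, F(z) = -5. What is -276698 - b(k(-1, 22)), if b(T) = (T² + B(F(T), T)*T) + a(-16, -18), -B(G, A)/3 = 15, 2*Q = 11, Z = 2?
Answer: -1105899/4 ≈ -2.7648e+5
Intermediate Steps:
Q = 11/2 (Q = (½)*11 = 11/2 ≈ 5.5000)
k(D, P) = 11/2
B(G, A) = -45 (B(G, A) = -3*15 = -45)
a(M, V) = -6 (a(M, V) = 4 - 5*2 = 4 - 1*10 = 4 - 10 = -6)
b(T) = -6 + T² - 45*T (b(T) = (T² - 45*T) - 6 = -6 + T² - 45*T)
-276698 - b(k(-1, 22)) = -276698 - (-6 + (11/2)² - 45*11/2) = -276698 - (-6 + 121/4 - 495/2) = -276698 - 1*(-893/4) = -276698 + 893/4 = -1105899/4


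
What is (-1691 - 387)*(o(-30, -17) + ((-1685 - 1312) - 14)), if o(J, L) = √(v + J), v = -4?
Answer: 6256858 - 2078*I*√34 ≈ 6.2569e+6 - 12117.0*I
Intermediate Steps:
o(J, L) = √(-4 + J)
(-1691 - 387)*(o(-30, -17) + ((-1685 - 1312) - 14)) = (-1691 - 387)*(√(-4 - 30) + ((-1685 - 1312) - 14)) = -2078*(√(-34) + (-2997 - 14)) = -2078*(I*√34 - 3011) = -2078*(-3011 + I*√34) = 6256858 - 2078*I*√34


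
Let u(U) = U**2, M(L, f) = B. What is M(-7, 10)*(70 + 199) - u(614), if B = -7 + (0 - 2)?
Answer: -379417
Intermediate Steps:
B = -9 (B = -7 - 2 = -9)
M(L, f) = -9
M(-7, 10)*(70 + 199) - u(614) = -9*(70 + 199) - 1*614**2 = -9*269 - 1*376996 = -2421 - 376996 = -379417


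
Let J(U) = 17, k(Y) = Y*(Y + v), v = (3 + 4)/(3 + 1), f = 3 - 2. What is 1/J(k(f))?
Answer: 1/17 ≈ 0.058824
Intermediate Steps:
f = 1
v = 7/4 ≈ 1.7500
k(Y) = Y*(7/4 + Y) (k(Y) = Y*(Y + 7/4) = Y*(7/4 + Y))
1/J(k(f)) = 1/17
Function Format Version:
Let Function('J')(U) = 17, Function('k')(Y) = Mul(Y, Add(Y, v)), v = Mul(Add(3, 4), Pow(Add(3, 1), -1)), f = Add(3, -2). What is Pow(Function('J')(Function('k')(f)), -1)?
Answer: Rational(1, 17) ≈ 0.058824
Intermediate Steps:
f = 1
v = Rational(7, 4) (v = Mul(7, Pow(4, -1)) = Mul(7, Rational(1, 4)) = Rational(7, 4) ≈ 1.7500)
Function('k')(Y) = Mul(Y, Add(Rational(7, 4), Y)) (Function('k')(Y) = Mul(Y, Add(Y, Rational(7, 4))) = Mul(Y, Add(Rational(7, 4), Y)))
Pow(Function('J')(Function('k')(f)), -1) = Pow(17, -1) = Rational(1, 17)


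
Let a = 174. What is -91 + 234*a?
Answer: 40625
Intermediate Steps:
-91 + 234*a = -91 + 234*174 = -91 + 40716 = 40625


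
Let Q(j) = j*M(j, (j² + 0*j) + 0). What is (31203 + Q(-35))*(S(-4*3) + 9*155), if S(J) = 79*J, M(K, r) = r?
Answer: -5217384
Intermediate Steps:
Q(j) = j³ (Q(j) = j*((j² + 0*j) + 0) = j*((j² + 0) + 0) = j*(j² + 0) = j*j² = j³)
(31203 + Q(-35))*(S(-4*3) + 9*155) = (31203 + (-35)³)*(79*(-4*3) + 9*155) = (31203 - 42875)*(79*(-12) + 1395) = -11672*(-948 + 1395) = -11672*447 = -5217384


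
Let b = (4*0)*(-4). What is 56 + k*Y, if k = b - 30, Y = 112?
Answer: -3304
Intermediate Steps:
b = 0 (b = 0*(-4) = 0)
k = -30 (k = 0 - 30 = -30)
56 + k*Y = 56 - 30*112 = 56 - 3360 = -3304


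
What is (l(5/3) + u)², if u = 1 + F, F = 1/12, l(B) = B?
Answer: 121/16 ≈ 7.5625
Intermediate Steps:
F = 1/12 (F = 1*(1/12) = 1/12 ≈ 0.083333)
u = 13/12 (u = 1 + 1/12 = 13/12 ≈ 1.0833)
(l(5/3) + u)² = (5/3 + 13/12)² = (11/4)² = 121/16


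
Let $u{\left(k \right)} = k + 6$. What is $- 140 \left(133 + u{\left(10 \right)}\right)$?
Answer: $-20860$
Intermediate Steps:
$u{\left(k \right)} = 6 + k$
$- 140 \left(133 + u{\left(10 \right)}\right) = - 140 \left(133 + \left(6 + 10\right)\right) = - 140 \left(133 + 16\right) = \left(-140\right) 149 = -20860$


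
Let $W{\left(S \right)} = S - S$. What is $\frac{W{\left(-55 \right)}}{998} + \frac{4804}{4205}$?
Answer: $\frac{4804}{4205} \approx 1.1424$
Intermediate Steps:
$W{\left(S \right)} = 0$
$\frac{W{\left(-55 \right)}}{998} + \frac{4804}{4205} = \frac{0}{998} + \frac{4804}{4205} = 0 \cdot \frac{1}{998} + 4804 \cdot \frac{1}{4205} = 0 + \frac{4804}{4205} = \frac{4804}{4205}$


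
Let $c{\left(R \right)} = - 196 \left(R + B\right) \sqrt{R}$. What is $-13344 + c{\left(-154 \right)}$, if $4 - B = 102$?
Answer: $-13344 + 49392 i \sqrt{154} \approx -13344.0 + 6.1294 \cdot 10^{5} i$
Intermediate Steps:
$B = -98$ ($B = 4 - 102 = -98$)
$c{\left(R \right)} = \sqrt{R} \left(19208 - 196 R\right)$ ($c{\left(R \right)} = - 196 \left(R - 98\right) \sqrt{R} = - 196 \left(-98 + R\right) \sqrt{R} = \left(19208 - 196 R\right) \sqrt{R} = \sqrt{R} \left(19208 - 196 R\right)$)
$-13344 + c{\left(-154 \right)} = -13344 + 196 \sqrt{-154} \left(98 - -154\right) = -13344 + 196 i \sqrt{154} \left(98 + 154\right) = -13344 + 196 i \sqrt{154} \cdot 252 = -13344 + 49392 i \sqrt{154}$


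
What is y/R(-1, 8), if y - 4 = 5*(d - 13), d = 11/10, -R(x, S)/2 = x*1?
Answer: -111/4 ≈ -27.750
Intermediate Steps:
R(x, S) = -2*x
d = 11/10 (d = 11*(⅒) = 11/10 ≈ 1.1000)
y = -111/2 (y = 4 + 5*(11/10 - 13) = 4 + 5*(-119/10) = 4 - 119/2 = -111/2 ≈ -55.500)
y/R(-1, 8) = -111/(2*((-2*(-1)))) = -111/2/2 = -111/2*½ = -111/4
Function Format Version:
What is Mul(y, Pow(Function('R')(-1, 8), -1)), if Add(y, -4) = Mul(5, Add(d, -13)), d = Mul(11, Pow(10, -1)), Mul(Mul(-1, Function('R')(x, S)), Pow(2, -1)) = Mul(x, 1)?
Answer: Rational(-111, 4) ≈ -27.750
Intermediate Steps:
Function('R')(x, S) = Mul(-2, x) (Function('R')(x, S) = Mul(-2, Mul(x, 1)) = Mul(-2, x))
d = Rational(11, 10) (d = Mul(11, Rational(1, 10)) = Rational(11, 10) ≈ 1.1000)
y = Rational(-111, 2) (y = Add(4, Mul(5, Add(Rational(11, 10), -13))) = Add(4, Mul(5, Rational(-119, 10))) = Add(4, Rational(-119, 2)) = Rational(-111, 2) ≈ -55.500)
Mul(y, Pow(Function('R')(-1, 8), -1)) = Mul(Rational(-111, 2), Pow(Mul(-2, -1), -1)) = Mul(Rational(-111, 2), Pow(2, -1)) = Mul(Rational(-111, 2), Rational(1, 2)) = Rational(-111, 4)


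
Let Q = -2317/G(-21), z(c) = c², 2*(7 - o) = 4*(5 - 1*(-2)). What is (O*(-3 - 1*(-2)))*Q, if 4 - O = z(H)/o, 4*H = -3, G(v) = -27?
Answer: -151267/432 ≈ -350.16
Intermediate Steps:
o = -7 (o = 7 - 2*(5 - 1*(-2)) = 7 - 2*(5 + 2) = 7 - 2*7 = 7 - ½*28 = 7 - 14 = -7)
H = -¾ (H = (¼)*(-3) = -¾ ≈ -0.75000)
Q = 2317/27 (Q = -2317/(-27) = -2317*(-1/27) = 2317/27 ≈ 85.815)
O = 457/112 (O = 4 - (-¾)²/(-7) = 4 - 9*(-1)/(16*7) = 4 - 1*(-9/112) = 4 + 9/112 = 457/112 ≈ 4.0804)
(O*(-3 - 1*(-2)))*Q = (457*(-3 - 1*(-2))/112)*(2317/27) = (457*(-3 + 2)/112)*(2317/27) = ((457/112)*(-1))*(2317/27) = -457/112*2317/27 = -151267/432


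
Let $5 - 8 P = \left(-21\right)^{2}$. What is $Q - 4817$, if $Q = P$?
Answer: $- \frac{9743}{2} \approx -4871.5$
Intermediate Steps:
$P = - \frac{109}{2}$ ($P = \frac{5}{8} - \frac{\left(-21\right)^{2}}{8} = \frac{5}{8} - \frac{441}{8} = - \frac{109}{2} \approx -54.5$)
$Q = - \frac{109}{2} \approx -54.5$
$Q - 4817 = - \frac{109}{2} - 4817 = - \frac{9743}{2}$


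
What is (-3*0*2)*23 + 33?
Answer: 33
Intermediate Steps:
(-3*0*2)*23 + 33 = (0*2)*23 + 33 = 0*23 + 33 = 0 + 33 = 33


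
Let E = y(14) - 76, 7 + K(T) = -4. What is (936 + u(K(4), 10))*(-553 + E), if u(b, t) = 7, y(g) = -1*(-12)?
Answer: -581831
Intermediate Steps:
y(g) = 12
K(T) = -11 (K(T) = -7 - 4 = -11)
E = -64 (E = 12 - 76 = -64)
(936 + u(K(4), 10))*(-553 + E) = (936 + 7)*(-553 - 64) = 943*(-617) = -581831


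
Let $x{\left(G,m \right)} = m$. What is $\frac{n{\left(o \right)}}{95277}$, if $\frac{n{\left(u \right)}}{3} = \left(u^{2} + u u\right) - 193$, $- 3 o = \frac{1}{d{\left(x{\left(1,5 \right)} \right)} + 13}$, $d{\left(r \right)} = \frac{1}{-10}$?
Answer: $- \frac{28905217}{4756513671} \approx -0.006077$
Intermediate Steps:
$d{\left(r \right)} = - \frac{1}{10}$
$o = - \frac{10}{387}$ ($o = - \frac{1}{3 \left(- \frac{1}{10} + 13\right)} = - \frac{1}{3 \cdot \frac{129}{10}} = \left(- \frac{1}{3}\right) \frac{10}{129} = - \frac{10}{387} \approx -0.02584$)
$n{\left(u \right)} = -579 + 6 u^{2}$ ($n{\left(u \right)} = 3 \left(\left(u^{2} + u u\right) - 193\right) = 3 \left(\left(u^{2} + u^{2}\right) - 193\right) = 3 \left(2 u^{2} - 193\right) = 3 \left(-193 + 2 u^{2}\right) = -579 + 6 u^{2}$)
$\frac{n{\left(o \right)}}{95277} = \frac{-579 + 6 \left(- \frac{10}{387}\right)^{2}}{95277} = \left(-579 + 6 \cdot \frac{100}{149769}\right) \frac{1}{95277} = \left(-579 + \frac{200}{49923}\right) \frac{1}{95277} = \left(- \frac{28905217}{49923}\right) \frac{1}{95277} = - \frac{28905217}{4756513671}$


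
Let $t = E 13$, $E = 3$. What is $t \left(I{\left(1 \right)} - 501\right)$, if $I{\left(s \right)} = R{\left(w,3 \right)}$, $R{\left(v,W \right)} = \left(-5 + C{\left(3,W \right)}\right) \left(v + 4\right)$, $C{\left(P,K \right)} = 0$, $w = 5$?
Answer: $-21294$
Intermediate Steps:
$t = 39$ ($t = 3 \cdot 13 = 39$)
$R{\left(v,W \right)} = -20 - 5 v$ ($R{\left(v,W \right)} = \left(-5 + 0\right) \left(v + 4\right) = - 5 \left(4 + v\right) = -20 - 5 v$)
$I{\left(s \right)} = -45$ ($I{\left(s \right)} = -20 - 25 = -45$)
$t \left(I{\left(1 \right)} - 501\right) = 39 \left(-45 - 501\right) = 39 \left(-546\right) = -21294$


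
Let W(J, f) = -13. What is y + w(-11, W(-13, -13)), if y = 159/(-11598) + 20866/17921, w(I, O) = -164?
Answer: -11282625961/69282586 ≈ -162.85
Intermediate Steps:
y = 79718143/69282586 (y = 159*(-1/11598) + 20866*(1/17921) = -53/3866 + 20866/17921 = 79718143/69282586 ≈ 1.1506)
y + w(-11, W(-13, -13)) = 79718143/69282586 - 164 = -11282625961/69282586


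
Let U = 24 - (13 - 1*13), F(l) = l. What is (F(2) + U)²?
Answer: 676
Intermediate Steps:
U = 24 (U = 24 - (13 - 13) = 24 - 1*0 = 24 + 0 = 24)
(F(2) + U)² = (2 + 24)² = 26² = 676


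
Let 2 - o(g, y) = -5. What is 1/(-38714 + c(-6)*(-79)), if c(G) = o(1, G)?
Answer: -1/39267 ≈ -2.5467e-5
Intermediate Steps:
o(g, y) = 7 (o(g, y) = 2 - 1*(-5) = 2 + 5 = 7)
c(G) = 7
1/(-38714 + c(-6)*(-79)) = 1/(-38714 + 7*(-79)) = 1/(-38714 - 553) = 1/(-39267) = -1/39267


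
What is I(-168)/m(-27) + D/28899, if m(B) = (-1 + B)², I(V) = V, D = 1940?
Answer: -59537/404586 ≈ -0.14716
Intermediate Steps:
I(-168)/m(-27) + D/28899 = -168/(-1 - 27)² + 1940/28899 = -168/((-28)²) + 1940*(1/28899) = -168/784 + 1940/28899 = -168*1/784 + 1940/28899 = -3/14 + 1940/28899 = -59537/404586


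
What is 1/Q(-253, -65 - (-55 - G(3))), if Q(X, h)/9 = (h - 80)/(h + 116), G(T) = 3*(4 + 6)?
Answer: -34/135 ≈ -0.25185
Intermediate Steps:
G(T) = 30 (G(T) = 3*10 = 30)
Q(X, h) = 9*(-80 + h)/(116 + h) (Q(X, h) = 9*((h - 80)/(h + 116)) = 9*((-80 + h)/(116 + h)) = 9*(-80 + h)/(116 + h))
1/Q(-253, -65 - (-55 - G(3))) = 1/(9*(-80 + (-65 - (-55 - 1*30)))/(116 + (-65 - (-55 - 1*30)))) = 1/(9*(-80 + (-65 - (-55 - 30)))/(116 + (-65 - (-55 - 30)))) = 1/(9*(-80 + (-65 - 1*(-85)))/(116 + (-65 - 1*(-85)))) = 1/(9*(-80 + (-65 + 85))/(116 + (-65 + 85))) = 1/(9*(-80 + 20)/(116 + 20)) = 1/(9*(-60)/136) = 1/(9*(1/136)*(-60)) = 1/(-135/34) = -34/135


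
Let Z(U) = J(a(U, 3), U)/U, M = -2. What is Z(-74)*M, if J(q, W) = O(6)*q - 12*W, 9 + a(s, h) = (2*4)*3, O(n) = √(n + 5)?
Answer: 24 + 15*√11/37 ≈ 25.345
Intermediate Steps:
O(n) = √(5 + n)
a(s, h) = 15 (a(s, h) = -9 + (2*4)*3 = -9 + 8*3 = -9 + 24 = 15)
J(q, W) = -12*W + q*√11 (J(q, W) = √(5 + 6)*q - 12*W = √11*q - 12*W = q*√11 - 12*W = -12*W + q*√11)
Z(U) = (-12*U + 15*√11)/U
Z(-74)*M = (-12 + 15*√11/(-74))*(-2) = (-12 + 15*√11*(-1/74))*(-2) = (-12 - 15*√11/74)*(-2) = 24 + 15*√11/37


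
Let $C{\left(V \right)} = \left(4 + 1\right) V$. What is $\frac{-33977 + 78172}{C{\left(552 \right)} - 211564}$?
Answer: $- \frac{44195}{208804} \approx -0.21166$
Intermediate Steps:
$C{\left(V \right)} = 5 V$
$\frac{-33977 + 78172}{C{\left(552 \right)} - 211564} = \frac{-33977 + 78172}{5 \cdot 552 - 211564} = \frac{44195}{2760 - 211564} = \frac{44195}{-208804} = 44195 \left(- \frac{1}{208804}\right) = - \frac{44195}{208804}$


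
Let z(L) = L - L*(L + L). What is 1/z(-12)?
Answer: -1/300 ≈ -0.0033333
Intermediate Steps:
z(L) = L - 2*L² (z(L) = L - L*2*L = L - 2*L²)
1/z(-12) = 1/(-12*(1 - 2*(-12))) = 1/(-12*(1 + 24)) = 1/(-12*25) = 1/(-300) = -1/300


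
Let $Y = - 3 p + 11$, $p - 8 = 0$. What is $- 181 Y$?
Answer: $2353$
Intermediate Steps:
$p = 8$ ($p = 8 + 0 = 8$)
$Y = -13$ ($Y = \left(-3\right) 8 + 11 = -24 + 11 = -13$)
$- 181 Y = \left(-181\right) \left(-13\right) = 2353$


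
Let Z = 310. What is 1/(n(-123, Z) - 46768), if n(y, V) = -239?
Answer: -1/47007 ≈ -2.1273e-5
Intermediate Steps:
1/(n(-123, Z) - 46768) = 1/(-239 - 46768) = 1/(-47007) = -1/47007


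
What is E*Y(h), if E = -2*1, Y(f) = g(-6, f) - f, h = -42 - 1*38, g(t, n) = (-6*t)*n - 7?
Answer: 5614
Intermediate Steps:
g(t, n) = -7 - 6*n*t (g(t, n) = -6*n*t - 7 = -7 - 6*n*t)
h = -80 (h = -42 - 38 = -80)
Y(f) = -7 + 35*f (Y(f) = (-7 - 6*f*(-6)) - f = (-7 + 36*f) - f = -7 + 35*f)
E = -2
E*Y(h) = -2*(-7 + 35*(-80)) = -2*(-7 - 2800) = -2*(-2807) = 5614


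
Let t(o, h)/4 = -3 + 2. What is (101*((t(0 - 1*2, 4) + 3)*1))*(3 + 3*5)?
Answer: -1818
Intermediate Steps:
t(o, h) = -4 (t(o, h) = 4*(-3 + 2) = 4*(-1) = -4)
(101*((t(0 - 1*2, 4) + 3)*1))*(3 + 3*5) = (101*((-4 + 3)*1))*(3 + 3*5) = (101*(-1*1))*(3 + 15) = (101*(-1))*18 = -101*18 = -1818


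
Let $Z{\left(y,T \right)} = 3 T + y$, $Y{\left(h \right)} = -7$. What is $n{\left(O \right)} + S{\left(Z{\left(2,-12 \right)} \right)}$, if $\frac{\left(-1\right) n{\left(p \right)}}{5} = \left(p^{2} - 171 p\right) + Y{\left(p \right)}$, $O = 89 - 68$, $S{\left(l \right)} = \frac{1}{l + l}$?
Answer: $\frac{1073379}{68} \approx 15785.0$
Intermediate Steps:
$Z{\left(y,T \right)} = y + 3 T$
$S{\left(l \right)} = \frac{1}{2 l}$
$O = 21$
$n{\left(p \right)} = 35 - 5 p^{2} + 855 p$ ($n{\left(p \right)} = - 5 \left(\left(p^{2} - 171 p\right) - 7\right) = - 5 \left(-7 + p^{2} - 171 p\right) = 35 - 5 p^{2} + 855 p$)
$n{\left(O \right)} + S{\left(Z{\left(2,-12 \right)} \right)} = \left(35 - 5 \cdot 21^{2} + 855 \cdot 21\right) + \frac{1}{2 \left(2 + 3 \left(-12\right)\right)} = \left(35 - 2205 + 17955\right) + \frac{1}{2 \left(2 - 36\right)} = \left(35 - 2205 + 17955\right) + \frac{1}{2 \left(-34\right)} = 15785 + \frac{1}{2} \left(- \frac{1}{34}\right) = 15785 - \frac{1}{68} = \frac{1073379}{68}$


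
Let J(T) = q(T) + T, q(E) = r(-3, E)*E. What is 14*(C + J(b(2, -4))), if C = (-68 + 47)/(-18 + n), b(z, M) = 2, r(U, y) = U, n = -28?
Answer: -1141/23 ≈ -49.609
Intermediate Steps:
q(E) = -3*E
C = 21/46 (C = (-68 + 47)/(-18 - 28) = -21/(-46) = -21*(-1/46) = 21/46 ≈ 0.45652)
J(T) = -2*T (J(T) = -3*T + T = -2*T)
14*(C + J(b(2, -4))) = 14*(21/46 - 2*2) = 14*(21/46 - 4) = 14*(-163/46) = -1141/23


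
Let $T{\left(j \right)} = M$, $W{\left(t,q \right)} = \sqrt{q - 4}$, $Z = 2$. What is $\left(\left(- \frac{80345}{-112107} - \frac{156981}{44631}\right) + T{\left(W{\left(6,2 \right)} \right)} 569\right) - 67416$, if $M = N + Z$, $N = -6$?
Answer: $- \frac{38746030794004}{555938613} \approx -69695.0$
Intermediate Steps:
$W{\left(t,q \right)} = \sqrt{-4 + q}$
$M = -4$ ($M = -6 + 2 = -4$)
$T{\left(j \right)} = -4$
$\left(\left(- \frac{80345}{-112107} - \frac{156981}{44631}\right) + T{\left(W{\left(6,2 \right)} \right)} 569\right) - 67416 = \left(\left(- \frac{80345}{-112107} - \frac{156981}{44631}\right) - 2276\right) - 67416 = \left(\left(\left(-80345\right) \left(- \frac{1}{112107}\right) - \frac{52327}{14877}\right) - 2276\right) - 67416 = \left(\left(\frac{80345}{112107} - \frac{52327}{14877}\right) - 2276\right) - 67416 = \left(- \frac{1556976808}{555938613} - 2276\right) - 67416 = - \frac{1266873259996}{555938613} - 67416 = - \frac{38746030794004}{555938613}$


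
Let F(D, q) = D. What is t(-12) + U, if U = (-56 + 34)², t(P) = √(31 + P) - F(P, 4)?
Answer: 496 + √19 ≈ 500.36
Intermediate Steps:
t(P) = √(31 + P) - P
U = 484 (U = (-22)² = 484)
t(-12) + U = (√(31 - 12) - 1*(-12)) + 484 = (√19 + 12) + 484 = (12 + √19) + 484 = 496 + √19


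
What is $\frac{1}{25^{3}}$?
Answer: $\frac{1}{15625} \approx 6.4 \cdot 10^{-5}$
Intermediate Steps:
$\frac{1}{25^{3}} = \frac{1}{15625}$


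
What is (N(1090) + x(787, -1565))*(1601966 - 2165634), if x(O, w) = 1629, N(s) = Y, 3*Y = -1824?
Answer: -575505028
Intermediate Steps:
Y = -608 (Y = (1/3)*(-1824) = -608)
N(s) = -608
(N(1090) + x(787, -1565))*(1601966 - 2165634) = (-608 + 1629)*(1601966 - 2165634) = 1021*(-563668) = -575505028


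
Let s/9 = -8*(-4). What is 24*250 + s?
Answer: 6288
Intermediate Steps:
s = 288 (s = 9*(-8*(-4)) = 9*32 = 288)
24*250 + s = 24*250 + 288 = 6000 + 288 = 6288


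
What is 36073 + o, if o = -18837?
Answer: 17236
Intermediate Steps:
36073 + o = 36073 - 18837 = 17236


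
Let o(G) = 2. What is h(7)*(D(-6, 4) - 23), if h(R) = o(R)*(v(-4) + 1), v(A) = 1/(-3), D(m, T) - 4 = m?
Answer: -100/3 ≈ -33.333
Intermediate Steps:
D(m, T) = 4 + m
v(A) = -1/3
h(R) = 4/3 (h(R) = 2*(-1/3 + 1) = 2*(2/3) = 4/3)
h(7)*(D(-6, 4) - 23) = 4*((4 - 6) - 23)/3 = 4*(-2 - 23)/3 = (4/3)*(-25) = -100/3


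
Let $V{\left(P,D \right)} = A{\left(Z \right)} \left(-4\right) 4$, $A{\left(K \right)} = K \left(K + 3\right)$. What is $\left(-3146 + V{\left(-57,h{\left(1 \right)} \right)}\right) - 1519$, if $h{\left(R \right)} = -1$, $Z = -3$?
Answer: $-4665$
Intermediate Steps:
$A{\left(K \right)} = K \left(3 + K\right)$
$V{\left(P,D \right)} = 0$ ($V{\left(P,D \right)} = - 3 \left(3 - 3\right) \left(-4\right) 4 = \left(-3\right) 0 \left(-4\right) 4 = 0 \left(-4\right) 4 = 0 \cdot 4 = 0$)
$\left(-3146 + V{\left(-57,h{\left(1 \right)} \right)}\right) - 1519 = \left(-3146 + 0\right) - 1519 = -3146 - 1519 = -4665$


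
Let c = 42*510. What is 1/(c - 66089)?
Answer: -1/44669 ≈ -2.2387e-5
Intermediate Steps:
c = 21420
1/(c - 66089) = 1/(21420 - 66089) = 1/(-44669) = -1/44669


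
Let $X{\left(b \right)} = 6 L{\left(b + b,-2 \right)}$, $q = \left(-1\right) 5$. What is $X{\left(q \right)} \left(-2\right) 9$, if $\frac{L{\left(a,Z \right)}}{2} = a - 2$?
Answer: $2592$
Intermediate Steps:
$q = -5$
$L{\left(a,Z \right)} = -4 + 2 a$ ($L{\left(a,Z \right)} = 2 \left(a - 2\right) = 2 \left(-2 + a\right) = -4 + 2 a$)
$X{\left(b \right)} = -24 + 24 b$ ($X{\left(b \right)} = 6 \left(-4 + 2 \left(b + b\right)\right) = 6 \left(-4 + 2 \cdot 2 b\right) = 6 \left(-4 + 4 b\right) = -24 + 24 b$)
$X{\left(q \right)} \left(-2\right) 9 = \left(-24 + 24 \left(-5\right)\right) \left(-2\right) 9 = \left(-24 - 120\right) \left(-2\right) 9 = \left(-144\right) \left(-2\right) 9 = 288 \cdot 9 = 2592$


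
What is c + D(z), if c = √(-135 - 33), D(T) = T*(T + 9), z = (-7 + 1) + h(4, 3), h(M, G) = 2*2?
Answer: -14 + 2*I*√42 ≈ -14.0 + 12.961*I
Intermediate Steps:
h(M, G) = 4
z = -2 (z = (-7 + 1) + 4 = -6 + 4 = -2)
D(T) = T*(9 + T)
c = 2*I*√42 (c = √(-168) = 2*I*√42 ≈ 12.961*I)
c + D(z) = 2*I*√42 - 2*(9 - 2) = 2*I*√42 - 2*7 = 2*I*√42 - 14 = -14 + 2*I*√42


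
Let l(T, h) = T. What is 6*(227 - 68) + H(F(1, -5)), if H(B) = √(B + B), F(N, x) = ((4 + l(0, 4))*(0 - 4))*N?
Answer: 954 + 4*I*√2 ≈ 954.0 + 5.6569*I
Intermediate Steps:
F(N, x) = -16*N (F(N, x) = ((4 + 0)*(0 - 4))*N = (4*(-4))*N = -16*N)
H(B) = √2*√B (H(B) = √(2*B) = √2*√B)
6*(227 - 68) + H(F(1, -5)) = 6*(227 - 68) + √2*√(-16*1) = 6*159 + √2*√(-16) = 954 + √2*(4*I) = 954 + 4*I*√2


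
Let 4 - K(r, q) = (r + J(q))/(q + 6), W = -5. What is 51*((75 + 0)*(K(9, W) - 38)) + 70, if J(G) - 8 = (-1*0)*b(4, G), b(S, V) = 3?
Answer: -195005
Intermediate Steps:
J(G) = 8 (J(G) = 8 - 1*0*3 = 8 + 0*3 = 8 + 0 = 8)
K(r, q) = 4 - (8 + r)/(6 + q) (K(r, q) = 4 - (r + 8)/(q + 6) = 4 - (8 + r)/(6 + q))
51*((75 + 0)*(K(9, W) - 38)) + 70 = 51*((75 + 0)*((16 - 1*9 + 4*(-5))/(6 - 5) - 38)) + 70 = 51*(75*((16 - 9 - 20)/1 - 38)) + 70 = 51*(75*(1*(-13) - 38)) + 70 = 51*(75*(-13 - 38)) + 70 = 51*(75*(-51)) + 70 = 51*(-3825) + 70 = -195075 + 70 = -195005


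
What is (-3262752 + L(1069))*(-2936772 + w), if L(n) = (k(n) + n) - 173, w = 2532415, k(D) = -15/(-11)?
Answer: 14508491307157/11 ≈ 1.3190e+12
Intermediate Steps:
k(D) = 15/11 (k(D) = -15*(-1/11) = 15/11)
L(n) = -1888/11 + n (L(n) = (15/11 + n) - 173 = -1888/11 + n)
(-3262752 + L(1069))*(-2936772 + w) = (-3262752 + (-1888/11 + 1069))*(-2936772 + 2532415) = (-3262752 + 9871/11)*(-404357) = -35880401/11*(-404357) = 14508491307157/11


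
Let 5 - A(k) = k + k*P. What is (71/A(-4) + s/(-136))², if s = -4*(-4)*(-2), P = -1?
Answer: 1505529/7225 ≈ 208.38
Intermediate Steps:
s = -32 (s = 16*(-2) = -32)
A(k) = 5 (A(k) = 5 - (k + k*(-1)) = 5 - (k - k) = 5 - 1*0 = 5 + 0 = 5)
(71/A(-4) + s/(-136))² = (71/5 - 32/(-136))² = (71*(⅕) - 32*(-1/136))² = (71/5 + 4/17)² = (1227/85)² = 1505529/7225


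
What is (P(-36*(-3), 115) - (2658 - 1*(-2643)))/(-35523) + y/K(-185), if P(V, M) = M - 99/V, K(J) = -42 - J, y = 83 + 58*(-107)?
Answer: -200091323/4689036 ≈ -42.672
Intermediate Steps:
y = -6123 (y = 83 - 6206 = -6123)
(P(-36*(-3), 115) - (2658 - 1*(-2643)))/(-35523) + y/K(-185) = ((115 - 99/((-36*(-3)))) - (2658 - 1*(-2643)))/(-35523) - 6123/(-42 - 1*(-185)) = ((115 - 99/108) - (2658 + 2643))*(-1/35523) - 6123/(-42 + 185) = ((115 - 99*1/108) - 1*5301)*(-1/35523) - 6123/143 = ((115 - 11/12) - 5301)*(-1/35523) - 6123*1/143 = (1369/12 - 5301)*(-1/35523) - 471/11 = -62243/12*(-1/35523) - 471/11 = 62243/426276 - 471/11 = -200091323/4689036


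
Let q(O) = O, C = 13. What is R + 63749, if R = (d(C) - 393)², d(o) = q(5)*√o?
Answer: 218523 - 3930*√13 ≈ 2.0435e+5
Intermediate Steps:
d(o) = 5*√o
R = (-393 + 5*√13)² (R = (5*√13 - 393)² = (-393 + 5*√13)² ≈ 1.4060e+5)
R + 63749 = (154774 - 3930*√13) + 63749 = 218523 - 3930*√13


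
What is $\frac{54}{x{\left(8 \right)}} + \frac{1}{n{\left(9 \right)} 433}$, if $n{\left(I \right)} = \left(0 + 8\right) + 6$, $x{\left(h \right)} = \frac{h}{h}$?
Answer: $\frac{327349}{6062} \approx 54.0$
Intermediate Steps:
$x{\left(h \right)} = 1$
$n{\left(I \right)} = 14$ ($n{\left(I \right)} = 8 + 6 = 14$)
$\frac{54}{x{\left(8 \right)}} + \frac{1}{n{\left(9 \right)} 433} = \frac{54}{1} + \frac{1}{14 \cdot 433} = 54 \cdot 1 + \frac{1}{14} \cdot \frac{1}{433} = 54 + \frac{1}{6062} = \frac{327349}{6062}$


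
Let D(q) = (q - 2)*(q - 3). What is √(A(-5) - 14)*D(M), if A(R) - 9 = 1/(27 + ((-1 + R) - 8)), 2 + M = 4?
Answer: 0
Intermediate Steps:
M = 2 (M = -2 + 4 = 2)
D(q) = (-3 + q)*(-2 + q) (D(q) = (-2 + q)*(-3 + q) = (-3 + q)*(-2 + q))
A(R) = 9 + 1/(18 + R) (A(R) = 9 + 1/(27 + ((-1 + R) - 8)) = 9 + 1/(27 + (-9 + R)) = 9 + 1/(18 + R))
√(A(-5) - 14)*D(M) = √((163 + 9*(-5))/(18 - 5) - 14)*(6 + 2² - 5*2) = √((163 - 45)/13 - 14)*(6 + 4 - 10) = √((1/13)*118 - 14)*0 = √(118/13 - 14)*0 = √(-64/13)*0 = (8*I*√13/13)*0 = 0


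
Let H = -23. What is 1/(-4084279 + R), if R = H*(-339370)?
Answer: 1/3721231 ≈ 2.6873e-7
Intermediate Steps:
R = 7805510 (R = -23*(-339370) = 7805510)
1/(-4084279 + R) = 1/(-4084279 + 7805510) = 1/3721231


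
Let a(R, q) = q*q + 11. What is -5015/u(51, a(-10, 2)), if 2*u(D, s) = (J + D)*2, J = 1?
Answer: -5015/52 ≈ -96.442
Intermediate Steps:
a(R, q) = 11 + q² (a(R, q) = q² + 11 = 11 + q²)
u(D, s) = 1 + D (u(D, s) = ((1 + D)*2)/2 = (2 + 2*D)/2 = 1 + D)
-5015/u(51, a(-10, 2)) = -5015/(1 + 51) = -5015/52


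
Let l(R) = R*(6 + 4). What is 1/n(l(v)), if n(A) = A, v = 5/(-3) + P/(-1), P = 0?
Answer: -3/50 ≈ -0.060000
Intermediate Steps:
v = -5/3 (v = 5/(-3) + 0/(-1) = 5*(-⅓) + 0*(-1) = -5/3 + 0 = -5/3 ≈ -1.6667)
l(R) = 10*R (l(R) = R*10 = 10*R)
1/n(l(v)) = 1/(10*(-5/3)) = 1/(-50/3) = -3/50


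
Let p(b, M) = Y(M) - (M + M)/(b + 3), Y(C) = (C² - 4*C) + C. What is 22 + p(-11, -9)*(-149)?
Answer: -62939/4 ≈ -15735.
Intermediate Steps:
Y(C) = C² - 3*C
p(b, M) = M*(-3 + M) - 2*M/(3 + b) (p(b, M) = M*(-3 + M) - (M + M)/(b + 3) = M*(-3 + M) - 2*M/(3 + b))
22 + p(-11, -9)*(-149) = 22 - 9*(-11 + 3*(-9) - 11*(-3 - 9))/(3 - 11)*(-149) = 22 - 9*(-11 - 27 - 11*(-12))/(-8)*(-149) = 22 - 9*(-⅛)*(-11 - 27 + 132)*(-149) = 22 - 9*(-⅛)*94*(-149) = 22 + (423/4)*(-149) = 22 - 63027/4 = -62939/4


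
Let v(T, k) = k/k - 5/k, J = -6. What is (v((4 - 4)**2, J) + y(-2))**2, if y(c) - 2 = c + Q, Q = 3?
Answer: 841/36 ≈ 23.361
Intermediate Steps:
y(c) = 5 + c (y(c) = 2 + (c + 3) = 2 + (3 + c) = 5 + c)
v(T, k) = 1 - 5/k
(v((4 - 4)**2, J) + y(-2))**2 = ((-5 - 6)/(-6) + (5 - 2))**2 = (-1/6*(-11) + 3)**2 = (11/6 + 3)**2 = (29/6)**2 = 841/36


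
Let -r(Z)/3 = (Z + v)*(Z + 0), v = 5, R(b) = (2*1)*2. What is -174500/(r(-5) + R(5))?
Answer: -43625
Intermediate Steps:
R(b) = 4 (R(b) = 2*2 = 4)
r(Z) = -3*Z*(5 + Z) (r(Z) = -3*(Z + 5)*(Z + 0) = -3*(5 + Z)*Z = -3*Z*(5 + Z))
-174500/(r(-5) + R(5)) = -174500/(-3*(-5)*(5 - 5) + 4) = -174500/(-3*(-5)*0 + 4) = -174500/(0 + 4) = -174500/4 = -174500*1/4 = -43625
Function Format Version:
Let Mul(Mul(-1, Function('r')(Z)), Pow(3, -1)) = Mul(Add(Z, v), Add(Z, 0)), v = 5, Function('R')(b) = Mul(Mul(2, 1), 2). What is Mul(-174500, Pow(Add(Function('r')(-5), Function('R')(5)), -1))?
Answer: -43625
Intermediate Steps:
Function('R')(b) = 4 (Function('R')(b) = Mul(2, 2) = 4)
Function('r')(Z) = Mul(-3, Z, Add(5, Z)) (Function('r')(Z) = Mul(-3, Mul(Add(Z, 5), Add(Z, 0))) = Mul(-3, Mul(Add(5, Z), Z)) = Mul(-3, Mul(Z, Add(5, Z))) = Mul(-3, Z, Add(5, Z)))
Mul(-174500, Pow(Add(Function('r')(-5), Function('R')(5)), -1)) = Mul(-174500, Pow(Add(Mul(-3, -5, Add(5, -5)), 4), -1)) = Mul(-174500, Pow(Add(Mul(-3, -5, 0), 4), -1)) = Mul(-174500, Pow(Add(0, 4), -1)) = Mul(-174500, Pow(4, -1)) = Mul(-174500, Rational(1, 4)) = -43625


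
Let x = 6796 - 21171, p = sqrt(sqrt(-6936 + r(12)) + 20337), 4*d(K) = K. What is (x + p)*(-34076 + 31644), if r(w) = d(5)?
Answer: 34960000 - 1216*sqrt(81348 + 2*I*sqrt(27739)) ≈ 3.4613e+7 - 710.08*I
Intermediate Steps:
d(K) = K/4
r(w) = 5/4 (r(w) = (1/4)*5 = 5/4)
p = sqrt(20337 + I*sqrt(27739)/2) (p = sqrt(sqrt(-6936 + 5/4) + 20337) = sqrt(sqrt(-27739/4) + 20337) = sqrt(I*sqrt(27739)/2 + 20337) = sqrt(20337 + I*sqrt(27739)/2) ≈ 142.61 + 0.292*I)
x = -14375
(x + p)*(-34076 + 31644) = (-14375 + sqrt(81348 + 2*I*sqrt(27739))/2)*(-34076 + 31644) = (-14375 + sqrt(81348 + 2*I*sqrt(27739))/2)*(-2432) = 34960000 - 1216*sqrt(81348 + 2*I*sqrt(27739))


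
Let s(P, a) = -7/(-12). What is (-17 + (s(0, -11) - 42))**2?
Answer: 491401/144 ≈ 3412.5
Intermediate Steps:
s(P, a) = 7/12 (s(P, a) = -7*(-1/12) = 7/12)
(-17 + (s(0, -11) - 42))**2 = (-17 + (7/12 - 42))**2 = (-17 - 497/12)**2 = (-701/12)**2 = 491401/144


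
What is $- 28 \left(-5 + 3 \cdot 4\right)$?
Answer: $-196$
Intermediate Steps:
$- 28 \left(-5 + 3 \cdot 4\right) = - 28 \left(-5 + 12\right) = \left(-28\right) 7 = -196$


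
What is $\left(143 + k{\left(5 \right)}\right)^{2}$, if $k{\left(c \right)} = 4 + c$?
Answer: $23104$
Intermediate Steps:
$\left(143 + k{\left(5 \right)}\right)^{2} = \left(143 + \left(4 + 5\right)\right)^{2} = \left(143 + 9\right)^{2} = 152^{2} = 23104$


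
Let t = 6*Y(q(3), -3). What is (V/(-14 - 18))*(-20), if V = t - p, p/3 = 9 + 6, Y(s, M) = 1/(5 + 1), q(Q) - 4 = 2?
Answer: -55/2 ≈ -27.500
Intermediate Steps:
q(Q) = 6 (q(Q) = 4 + 2 = 6)
Y(s, M) = 1/6
p = 45 (p = 3*(9 + 6) = 3*15 = 45)
t = 1 (t = 6*(1/6) = 1)
V = -44 (V = 1 - 1*45 = 1 - 45 = -44)
(V/(-14 - 18))*(-20) = -44/(-14 - 18)*(-20) = -44/(-32)*(-20) = -44*(-1/32)*(-20) = (11/8)*(-20) = -55/2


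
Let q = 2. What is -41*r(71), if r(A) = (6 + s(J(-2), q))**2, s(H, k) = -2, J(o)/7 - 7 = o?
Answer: -656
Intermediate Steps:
J(o) = 49 + 7*o
r(A) = 16 (r(A) = (6 - 2)**2 = 4**2 = 16)
-41*r(71) = -41*16 = -656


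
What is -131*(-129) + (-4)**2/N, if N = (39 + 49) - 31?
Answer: 963259/57 ≈ 16899.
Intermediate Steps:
N = 57 (N = 88 - 31 = 57)
-131*(-129) + (-4)**2/N = -131*(-129) + (-4)**2/57 = 16899 + 16*(1/57) = 16899 + 16/57 = 963259/57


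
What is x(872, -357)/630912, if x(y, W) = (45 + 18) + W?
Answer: -49/105152 ≈ -0.00046599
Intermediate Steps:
x(y, W) = 63 + W
x(872, -357)/630912 = (63 - 357)/630912 = -294*1/630912 = -49/105152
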